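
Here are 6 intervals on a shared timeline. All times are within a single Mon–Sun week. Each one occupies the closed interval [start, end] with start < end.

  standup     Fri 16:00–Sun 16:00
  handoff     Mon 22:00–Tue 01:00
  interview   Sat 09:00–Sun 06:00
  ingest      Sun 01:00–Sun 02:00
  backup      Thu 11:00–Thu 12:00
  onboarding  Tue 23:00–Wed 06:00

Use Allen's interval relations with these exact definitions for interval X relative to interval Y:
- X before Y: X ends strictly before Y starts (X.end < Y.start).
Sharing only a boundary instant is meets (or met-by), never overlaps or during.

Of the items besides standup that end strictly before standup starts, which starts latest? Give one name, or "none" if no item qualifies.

Target standup = [Fri 16:00, Sun 16:00].
backup [Thu 11:00, Thu 12:00] → before → candidate.
handoff [Mon 22:00, Tue 01:00] → before → candidate.
ingest [Sun 01:00, Sun 02:00] → during → excluded.
interview [Sat 09:00, Sun 06:00] → during → excluded.
onboarding [Tue 23:00, Wed 06:00] → before → candidate.
Among candidates, latest start is Thu 11:00 → backup.

backup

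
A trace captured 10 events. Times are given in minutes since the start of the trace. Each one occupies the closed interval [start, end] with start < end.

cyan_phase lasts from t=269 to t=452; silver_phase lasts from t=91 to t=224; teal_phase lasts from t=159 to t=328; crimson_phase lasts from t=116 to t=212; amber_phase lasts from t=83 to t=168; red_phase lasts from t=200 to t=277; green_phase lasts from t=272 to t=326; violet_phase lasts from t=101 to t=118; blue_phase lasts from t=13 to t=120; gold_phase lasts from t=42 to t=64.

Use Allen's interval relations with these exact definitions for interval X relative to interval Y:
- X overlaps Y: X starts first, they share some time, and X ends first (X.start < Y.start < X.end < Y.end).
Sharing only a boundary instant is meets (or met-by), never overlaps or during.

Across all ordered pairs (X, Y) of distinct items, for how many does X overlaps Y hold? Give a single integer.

14

Checking all 90 ordered pairs for relation 'overlaps'; matching pairs in alphabetical order:
(amber_phase, crimson_phase): amber_phase overlaps crimson_phase ✓
(amber_phase, silver_phase): amber_phase overlaps silver_phase ✓
(amber_phase, teal_phase): amber_phase overlaps teal_phase ✓
(blue_phase, amber_phase): blue_phase overlaps amber_phase ✓
(blue_phase, crimson_phase): blue_phase overlaps crimson_phase ✓
(blue_phase, silver_phase): blue_phase overlaps silver_phase ✓
(crimson_phase, red_phase): crimson_phase overlaps red_phase ✓
(crimson_phase, teal_phase): crimson_phase overlaps teal_phase ✓
(red_phase, cyan_phase): red_phase overlaps cyan_phase ✓
(red_phase, green_phase): red_phase overlaps green_phase ✓
(silver_phase, red_phase): silver_phase overlaps red_phase ✓
(silver_phase, teal_phase): silver_phase overlaps teal_phase ✓
(teal_phase, cyan_phase): teal_phase overlaps cyan_phase ✓
(violet_phase, crimson_phase): violet_phase overlaps crimson_phase ✓
Count: 14.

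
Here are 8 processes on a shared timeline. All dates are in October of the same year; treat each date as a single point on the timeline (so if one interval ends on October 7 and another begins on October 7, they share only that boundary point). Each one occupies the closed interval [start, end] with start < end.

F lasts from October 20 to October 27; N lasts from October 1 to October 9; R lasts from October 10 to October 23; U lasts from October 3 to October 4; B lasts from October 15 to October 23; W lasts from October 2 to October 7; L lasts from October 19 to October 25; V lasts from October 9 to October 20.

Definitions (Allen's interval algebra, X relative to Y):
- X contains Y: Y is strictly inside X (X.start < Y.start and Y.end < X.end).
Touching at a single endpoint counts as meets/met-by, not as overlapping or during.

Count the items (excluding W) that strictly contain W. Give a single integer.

Target W = [October 2, October 7].
B [October 15, October 23] → after → no.
F [October 20, October 27] → after → no.
L [October 19, October 25] → after → no.
N [October 1, October 9] → contains → counts.
R [October 10, October 23] → after → no.
U [October 3, October 4] → during → no.
V [October 9, October 20] → after → no.
Total: 1.

1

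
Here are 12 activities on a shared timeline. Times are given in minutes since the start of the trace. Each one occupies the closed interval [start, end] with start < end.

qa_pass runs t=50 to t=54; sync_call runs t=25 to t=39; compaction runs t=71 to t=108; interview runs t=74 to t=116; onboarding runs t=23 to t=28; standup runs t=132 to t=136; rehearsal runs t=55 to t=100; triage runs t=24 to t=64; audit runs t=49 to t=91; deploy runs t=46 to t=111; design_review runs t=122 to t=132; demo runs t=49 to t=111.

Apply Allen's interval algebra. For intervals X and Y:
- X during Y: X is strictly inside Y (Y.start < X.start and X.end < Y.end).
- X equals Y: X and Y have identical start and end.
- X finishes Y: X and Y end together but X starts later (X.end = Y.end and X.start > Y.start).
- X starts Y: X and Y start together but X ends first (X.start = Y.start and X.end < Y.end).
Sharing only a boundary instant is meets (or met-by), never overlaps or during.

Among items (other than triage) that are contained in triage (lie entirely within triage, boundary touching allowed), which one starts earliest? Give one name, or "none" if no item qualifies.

sync_call

Target triage = [t=24, t=64].
audit [t=49, t=91] → overlapped-by → excluded.
compaction [t=71, t=108] → after → excluded.
demo [t=49, t=111] → overlapped-by → excluded.
deploy [t=46, t=111] → overlapped-by → excluded.
design_review [t=122, t=132] → after → excluded.
interview [t=74, t=116] → after → excluded.
onboarding [t=23, t=28] → overlaps → excluded.
qa_pass [t=50, t=54] → during → candidate.
rehearsal [t=55, t=100] → overlapped-by → excluded.
standup [t=132, t=136] → after → excluded.
sync_call [t=25, t=39] → during → candidate.
Among candidates, earliest start is t=25 → sync_call.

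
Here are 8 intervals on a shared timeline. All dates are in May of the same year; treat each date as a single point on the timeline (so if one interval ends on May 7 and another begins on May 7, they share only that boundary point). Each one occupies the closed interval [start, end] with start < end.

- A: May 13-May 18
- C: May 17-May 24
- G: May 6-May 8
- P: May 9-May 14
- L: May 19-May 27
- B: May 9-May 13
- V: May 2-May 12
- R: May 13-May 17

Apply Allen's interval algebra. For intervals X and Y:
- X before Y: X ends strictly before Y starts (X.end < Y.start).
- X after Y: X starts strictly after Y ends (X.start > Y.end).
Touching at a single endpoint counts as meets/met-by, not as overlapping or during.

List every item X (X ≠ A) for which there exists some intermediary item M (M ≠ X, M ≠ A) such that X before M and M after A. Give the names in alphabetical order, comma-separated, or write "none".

B, G, P, R, V

Target A = [May 13, May 18].
Intermediaries M with M after A: L.
Via L — items with X before L: B, G, P, R, V.
Union: B, G, P, R, V.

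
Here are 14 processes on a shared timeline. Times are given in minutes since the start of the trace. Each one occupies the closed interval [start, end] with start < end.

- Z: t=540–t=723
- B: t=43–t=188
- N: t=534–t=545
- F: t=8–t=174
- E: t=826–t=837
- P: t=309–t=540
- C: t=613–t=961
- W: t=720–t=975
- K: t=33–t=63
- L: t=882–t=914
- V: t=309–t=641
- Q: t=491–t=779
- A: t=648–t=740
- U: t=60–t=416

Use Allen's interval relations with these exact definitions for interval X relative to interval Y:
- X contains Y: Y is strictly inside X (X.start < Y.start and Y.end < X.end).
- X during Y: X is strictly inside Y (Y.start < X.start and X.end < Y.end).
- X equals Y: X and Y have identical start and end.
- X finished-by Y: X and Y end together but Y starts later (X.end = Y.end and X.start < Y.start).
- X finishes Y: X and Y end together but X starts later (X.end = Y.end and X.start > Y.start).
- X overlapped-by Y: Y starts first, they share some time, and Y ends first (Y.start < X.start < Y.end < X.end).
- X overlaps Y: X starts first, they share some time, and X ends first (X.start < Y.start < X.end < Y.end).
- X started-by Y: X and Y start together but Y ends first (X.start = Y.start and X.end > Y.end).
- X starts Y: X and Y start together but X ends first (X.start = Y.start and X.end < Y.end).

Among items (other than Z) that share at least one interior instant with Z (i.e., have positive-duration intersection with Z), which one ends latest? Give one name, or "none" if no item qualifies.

W

Target Z = [t=540, t=723].
A [t=648, t=740] → overlapped-by → candidate.
B [t=43, t=188] → before → excluded.
C [t=613, t=961] → overlapped-by → candidate.
E [t=826, t=837] → after → excluded.
F [t=8, t=174] → before → excluded.
K [t=33, t=63] → before → excluded.
L [t=882, t=914] → after → excluded.
N [t=534, t=545] → overlaps → candidate.
P [t=309, t=540] → meets → excluded.
Q [t=491, t=779] → contains → candidate.
U [t=60, t=416] → before → excluded.
V [t=309, t=641] → overlaps → candidate.
W [t=720, t=975] → overlapped-by → candidate.
Among candidates, latest end is t=975 → W.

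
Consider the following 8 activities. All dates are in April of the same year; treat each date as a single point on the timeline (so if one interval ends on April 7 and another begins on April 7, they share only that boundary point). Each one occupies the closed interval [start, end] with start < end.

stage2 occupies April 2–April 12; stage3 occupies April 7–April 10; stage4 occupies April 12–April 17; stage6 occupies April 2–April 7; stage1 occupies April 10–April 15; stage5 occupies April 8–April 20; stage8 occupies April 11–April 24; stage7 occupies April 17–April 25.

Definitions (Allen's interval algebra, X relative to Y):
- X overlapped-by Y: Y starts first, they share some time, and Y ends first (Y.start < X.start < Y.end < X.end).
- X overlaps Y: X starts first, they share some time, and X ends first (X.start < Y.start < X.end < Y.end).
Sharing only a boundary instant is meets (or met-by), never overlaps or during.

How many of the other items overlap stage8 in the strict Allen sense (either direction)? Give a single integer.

Target stage8 = [April 11, April 24].
stage1 [April 10, April 15] → overlaps → counts.
stage2 [April 2, April 12] → overlaps → counts.
stage3 [April 7, April 10] → before → no.
stage4 [April 12, April 17] → during → no.
stage5 [April 8, April 20] → overlaps → counts.
stage6 [April 2, April 7] → before → no.
stage7 [April 17, April 25] → overlapped-by → counts.
Total: 4.

4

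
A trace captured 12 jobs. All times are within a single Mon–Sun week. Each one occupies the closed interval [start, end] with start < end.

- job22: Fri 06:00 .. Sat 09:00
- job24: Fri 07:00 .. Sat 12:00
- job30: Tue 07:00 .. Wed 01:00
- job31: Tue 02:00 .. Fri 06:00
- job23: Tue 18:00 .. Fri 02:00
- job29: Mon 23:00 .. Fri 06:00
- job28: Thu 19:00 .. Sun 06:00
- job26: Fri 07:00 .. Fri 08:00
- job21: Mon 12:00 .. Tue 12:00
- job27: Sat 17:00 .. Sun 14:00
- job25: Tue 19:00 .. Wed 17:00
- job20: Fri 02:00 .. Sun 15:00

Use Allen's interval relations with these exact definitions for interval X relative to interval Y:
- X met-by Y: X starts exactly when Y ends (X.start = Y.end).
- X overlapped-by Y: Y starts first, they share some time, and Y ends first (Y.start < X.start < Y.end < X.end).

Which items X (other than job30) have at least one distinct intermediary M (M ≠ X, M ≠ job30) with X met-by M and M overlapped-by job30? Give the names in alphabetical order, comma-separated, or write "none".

Target job30 = [Tue 07:00, Wed 01:00].
Intermediaries M with M overlapped-by job30: job23, job25.
Via job23 — items with X met-by job23: job20.
Via job25 — items with X met-by job25: none.
Union: job20.

job20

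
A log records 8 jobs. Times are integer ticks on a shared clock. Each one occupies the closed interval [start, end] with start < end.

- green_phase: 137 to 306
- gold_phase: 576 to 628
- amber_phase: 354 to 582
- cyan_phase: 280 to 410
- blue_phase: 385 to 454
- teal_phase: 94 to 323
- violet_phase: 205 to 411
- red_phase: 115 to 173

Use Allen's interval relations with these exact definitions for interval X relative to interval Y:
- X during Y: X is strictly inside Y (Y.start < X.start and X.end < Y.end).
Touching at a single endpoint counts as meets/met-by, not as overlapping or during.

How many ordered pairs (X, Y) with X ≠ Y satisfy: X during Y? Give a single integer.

4

Checking all 56 ordered pairs for relation 'during'; matching pairs in alphabetical order:
(blue_phase, amber_phase): blue_phase during amber_phase ✓
(cyan_phase, violet_phase): cyan_phase during violet_phase ✓
(green_phase, teal_phase): green_phase during teal_phase ✓
(red_phase, teal_phase): red_phase during teal_phase ✓
Count: 4.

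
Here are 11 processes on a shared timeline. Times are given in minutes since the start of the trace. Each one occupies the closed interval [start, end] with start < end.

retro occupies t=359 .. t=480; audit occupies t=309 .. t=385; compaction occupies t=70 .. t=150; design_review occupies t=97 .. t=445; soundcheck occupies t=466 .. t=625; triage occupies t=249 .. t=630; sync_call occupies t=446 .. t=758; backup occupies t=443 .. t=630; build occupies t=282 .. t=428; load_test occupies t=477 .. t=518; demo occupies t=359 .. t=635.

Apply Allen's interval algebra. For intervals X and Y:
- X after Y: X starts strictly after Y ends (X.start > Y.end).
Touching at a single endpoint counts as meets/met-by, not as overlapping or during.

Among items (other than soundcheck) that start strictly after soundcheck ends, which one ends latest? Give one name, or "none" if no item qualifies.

Target soundcheck = [t=466, t=625].
audit [t=309, t=385] → before → excluded.
backup [t=443, t=630] → contains → excluded.
build [t=282, t=428] → before → excluded.
compaction [t=70, t=150] → before → excluded.
demo [t=359, t=635] → contains → excluded.
design_review [t=97, t=445] → before → excluded.
load_test [t=477, t=518] → during → excluded.
retro [t=359, t=480] → overlaps → excluded.
sync_call [t=446, t=758] → contains → excluded.
triage [t=249, t=630] → contains → excluded.
No candidates → none.

none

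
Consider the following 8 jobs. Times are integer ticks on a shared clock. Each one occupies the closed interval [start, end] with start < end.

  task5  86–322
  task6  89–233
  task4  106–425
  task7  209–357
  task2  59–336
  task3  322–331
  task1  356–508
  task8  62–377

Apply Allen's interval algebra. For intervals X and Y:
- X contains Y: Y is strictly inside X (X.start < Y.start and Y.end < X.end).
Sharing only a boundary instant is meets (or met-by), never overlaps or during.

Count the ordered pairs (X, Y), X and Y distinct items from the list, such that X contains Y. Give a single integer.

11

Checking all 56 ordered pairs for relation 'contains'; matching pairs in alphabetical order:
(task2, task3): task2 contains task3 ✓
(task2, task5): task2 contains task5 ✓
(task2, task6): task2 contains task6 ✓
(task4, task3): task4 contains task3 ✓
(task4, task7): task4 contains task7 ✓
(task5, task6): task5 contains task6 ✓
(task7, task3): task7 contains task3 ✓
(task8, task3): task8 contains task3 ✓
(task8, task5): task8 contains task5 ✓
(task8, task6): task8 contains task6 ✓
(task8, task7): task8 contains task7 ✓
Count: 11.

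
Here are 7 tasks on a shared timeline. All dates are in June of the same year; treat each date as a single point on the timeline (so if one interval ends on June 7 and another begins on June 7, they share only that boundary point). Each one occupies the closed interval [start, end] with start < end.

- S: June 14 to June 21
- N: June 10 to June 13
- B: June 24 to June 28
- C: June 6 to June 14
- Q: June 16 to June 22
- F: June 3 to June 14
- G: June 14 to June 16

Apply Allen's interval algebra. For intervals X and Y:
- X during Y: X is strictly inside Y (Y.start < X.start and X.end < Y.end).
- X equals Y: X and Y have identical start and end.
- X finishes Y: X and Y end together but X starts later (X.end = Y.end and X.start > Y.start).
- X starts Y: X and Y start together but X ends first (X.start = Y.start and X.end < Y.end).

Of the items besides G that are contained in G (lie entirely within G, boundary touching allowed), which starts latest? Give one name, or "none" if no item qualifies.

none

Target G = [June 14, June 16].
B [June 24, June 28] → after → excluded.
C [June 6, June 14] → meets → excluded.
F [June 3, June 14] → meets → excluded.
N [June 10, June 13] → before → excluded.
Q [June 16, June 22] → met-by → excluded.
S [June 14, June 21] → started-by → excluded.
No candidates → none.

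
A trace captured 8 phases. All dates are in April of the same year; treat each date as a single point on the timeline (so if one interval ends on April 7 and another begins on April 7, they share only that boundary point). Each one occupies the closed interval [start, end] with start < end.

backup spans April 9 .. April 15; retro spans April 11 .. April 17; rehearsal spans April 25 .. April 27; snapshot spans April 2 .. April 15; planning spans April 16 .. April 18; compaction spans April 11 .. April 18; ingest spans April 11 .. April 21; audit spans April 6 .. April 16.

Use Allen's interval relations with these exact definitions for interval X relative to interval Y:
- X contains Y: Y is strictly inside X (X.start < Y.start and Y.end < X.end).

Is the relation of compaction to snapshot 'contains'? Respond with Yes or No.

compaction = [April 11, April 18], snapshot = [April 2, April 15].
Actual relation of compaction to snapshot: overlapped-by.
Asked whether 'contains' holds → No.

No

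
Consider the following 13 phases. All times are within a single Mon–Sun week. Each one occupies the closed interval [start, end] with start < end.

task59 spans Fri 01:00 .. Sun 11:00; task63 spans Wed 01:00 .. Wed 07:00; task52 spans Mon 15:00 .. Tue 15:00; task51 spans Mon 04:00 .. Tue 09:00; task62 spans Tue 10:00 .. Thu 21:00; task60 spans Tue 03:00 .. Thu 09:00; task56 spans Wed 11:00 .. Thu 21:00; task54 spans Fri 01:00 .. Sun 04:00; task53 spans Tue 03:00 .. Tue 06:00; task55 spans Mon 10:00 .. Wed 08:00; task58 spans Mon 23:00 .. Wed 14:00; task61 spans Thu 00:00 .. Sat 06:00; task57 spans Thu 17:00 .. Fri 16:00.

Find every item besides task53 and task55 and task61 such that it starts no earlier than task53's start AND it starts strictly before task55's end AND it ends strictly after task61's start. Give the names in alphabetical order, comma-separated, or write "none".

Conditions: its start is no earlier than task53's start (X.start >= Tue 03:00) AND its start is strictly before task55's end (X.start < Wed 08:00) AND its end is strictly after task61's start (X.end > Thu 00:00).
task51: start Mon 04:00 >= Tue 03:00? ✗; start Mon 04:00 < Wed 08:00? ✓; end Tue 09:00 > Thu 00:00? ✗ → no.
task52: start Mon 15:00 >= Tue 03:00? ✗; start Mon 15:00 < Wed 08:00? ✓; end Tue 15:00 > Thu 00:00? ✗ → no.
task54: start Fri 01:00 >= Tue 03:00? ✓; start Fri 01:00 < Wed 08:00? ✗; end Sun 04:00 > Thu 00:00? ✓ → no.
task56: start Wed 11:00 >= Tue 03:00? ✓; start Wed 11:00 < Wed 08:00? ✗; end Thu 21:00 > Thu 00:00? ✓ → no.
task57: start Thu 17:00 >= Tue 03:00? ✓; start Thu 17:00 < Wed 08:00? ✗; end Fri 16:00 > Thu 00:00? ✓ → no.
task58: start Mon 23:00 >= Tue 03:00? ✗; start Mon 23:00 < Wed 08:00? ✓; end Wed 14:00 > Thu 00:00? ✗ → no.
task59: start Fri 01:00 >= Tue 03:00? ✓; start Fri 01:00 < Wed 08:00? ✗; end Sun 11:00 > Thu 00:00? ✓ → no.
task60: start Tue 03:00 >= Tue 03:00? ✓; start Tue 03:00 < Wed 08:00? ✓; end Thu 09:00 > Thu 00:00? ✓ → yes.
task62: start Tue 10:00 >= Tue 03:00? ✓; start Tue 10:00 < Wed 08:00? ✓; end Thu 21:00 > Thu 00:00? ✓ → yes.
task63: start Wed 01:00 >= Tue 03:00? ✓; start Wed 01:00 < Wed 08:00? ✓; end Wed 07:00 > Thu 00:00? ✗ → no.
Result: task60, task62.

task60, task62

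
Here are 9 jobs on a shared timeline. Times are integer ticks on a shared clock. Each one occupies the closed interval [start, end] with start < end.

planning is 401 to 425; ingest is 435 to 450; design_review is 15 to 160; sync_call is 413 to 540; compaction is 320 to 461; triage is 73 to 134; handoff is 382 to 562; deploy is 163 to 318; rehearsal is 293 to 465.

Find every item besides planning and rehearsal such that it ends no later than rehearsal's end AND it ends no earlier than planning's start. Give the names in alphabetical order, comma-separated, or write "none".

Conditions: its end is no later than rehearsal's end (X.end <= 465) AND its end is no earlier than planning's start (X.end >= 401).
compaction: end 461 <= 465? ✓; end 461 >= 401? ✓ → yes.
deploy: end 318 <= 465? ✓; end 318 >= 401? ✗ → no.
design_review: end 160 <= 465? ✓; end 160 >= 401? ✗ → no.
handoff: end 562 <= 465? ✗; end 562 >= 401? ✓ → no.
ingest: end 450 <= 465? ✓; end 450 >= 401? ✓ → yes.
sync_call: end 540 <= 465? ✗; end 540 >= 401? ✓ → no.
triage: end 134 <= 465? ✓; end 134 >= 401? ✗ → no.
Result: compaction, ingest.

compaction, ingest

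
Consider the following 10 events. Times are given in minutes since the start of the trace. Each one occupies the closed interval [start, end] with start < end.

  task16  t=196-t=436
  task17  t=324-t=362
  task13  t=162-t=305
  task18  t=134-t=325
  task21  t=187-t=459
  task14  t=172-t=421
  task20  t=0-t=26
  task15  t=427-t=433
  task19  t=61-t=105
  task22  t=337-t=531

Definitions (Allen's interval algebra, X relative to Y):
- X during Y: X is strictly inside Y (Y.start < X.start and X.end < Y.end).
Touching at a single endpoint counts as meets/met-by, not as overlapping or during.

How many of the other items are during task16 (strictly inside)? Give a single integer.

Target task16 = [t=196, t=436].
task13 [t=162, t=305] → overlaps → no.
task14 [t=172, t=421] → overlaps → no.
task15 [t=427, t=433] → during → counts.
task17 [t=324, t=362] → during → counts.
task18 [t=134, t=325] → overlaps → no.
task19 [t=61, t=105] → before → no.
task20 [t=0, t=26] → before → no.
task21 [t=187, t=459] → contains → no.
task22 [t=337, t=531] → overlapped-by → no.
Total: 2.

2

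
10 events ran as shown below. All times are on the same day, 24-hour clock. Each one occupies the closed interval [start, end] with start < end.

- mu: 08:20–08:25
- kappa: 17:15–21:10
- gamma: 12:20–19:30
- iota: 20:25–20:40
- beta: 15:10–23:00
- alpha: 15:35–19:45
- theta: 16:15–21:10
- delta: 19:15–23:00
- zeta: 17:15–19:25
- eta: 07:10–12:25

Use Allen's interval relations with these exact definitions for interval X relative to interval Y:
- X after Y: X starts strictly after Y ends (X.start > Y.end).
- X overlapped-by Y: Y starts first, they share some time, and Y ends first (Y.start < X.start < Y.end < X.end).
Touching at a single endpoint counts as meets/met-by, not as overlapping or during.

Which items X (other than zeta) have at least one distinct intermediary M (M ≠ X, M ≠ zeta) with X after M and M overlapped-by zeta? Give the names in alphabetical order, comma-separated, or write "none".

none

Target zeta = [17:15, 19:25].
Intermediaries M with M overlapped-by zeta: delta.
Via delta — items with X after delta: none.
Union: none.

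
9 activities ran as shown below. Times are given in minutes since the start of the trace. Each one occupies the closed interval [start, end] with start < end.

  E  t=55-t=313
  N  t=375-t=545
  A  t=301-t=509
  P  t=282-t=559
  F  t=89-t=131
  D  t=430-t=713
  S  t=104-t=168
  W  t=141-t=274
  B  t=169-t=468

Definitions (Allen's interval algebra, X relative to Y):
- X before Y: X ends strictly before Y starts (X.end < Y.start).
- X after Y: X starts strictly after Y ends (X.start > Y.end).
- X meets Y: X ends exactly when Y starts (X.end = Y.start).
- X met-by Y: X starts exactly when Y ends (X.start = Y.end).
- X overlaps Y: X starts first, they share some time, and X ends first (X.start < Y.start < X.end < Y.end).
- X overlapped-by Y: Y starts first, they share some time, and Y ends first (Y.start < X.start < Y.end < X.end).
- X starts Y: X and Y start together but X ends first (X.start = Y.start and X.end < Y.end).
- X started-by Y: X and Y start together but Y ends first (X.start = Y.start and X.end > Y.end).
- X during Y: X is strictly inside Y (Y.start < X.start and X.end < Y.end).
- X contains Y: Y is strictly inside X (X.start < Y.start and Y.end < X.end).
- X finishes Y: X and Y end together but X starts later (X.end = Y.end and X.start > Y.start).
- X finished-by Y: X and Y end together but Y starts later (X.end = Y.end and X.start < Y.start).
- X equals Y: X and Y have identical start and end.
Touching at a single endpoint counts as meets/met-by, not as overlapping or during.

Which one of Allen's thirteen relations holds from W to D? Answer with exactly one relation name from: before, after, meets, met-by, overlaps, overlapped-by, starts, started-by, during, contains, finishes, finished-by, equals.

before

W = [t=141, t=274]; D = [t=430, t=713].
Compare endpoints: W.start < D.start, W.start < D.end, W.end < D.start, W.end < D.end.
That pattern is 'before'.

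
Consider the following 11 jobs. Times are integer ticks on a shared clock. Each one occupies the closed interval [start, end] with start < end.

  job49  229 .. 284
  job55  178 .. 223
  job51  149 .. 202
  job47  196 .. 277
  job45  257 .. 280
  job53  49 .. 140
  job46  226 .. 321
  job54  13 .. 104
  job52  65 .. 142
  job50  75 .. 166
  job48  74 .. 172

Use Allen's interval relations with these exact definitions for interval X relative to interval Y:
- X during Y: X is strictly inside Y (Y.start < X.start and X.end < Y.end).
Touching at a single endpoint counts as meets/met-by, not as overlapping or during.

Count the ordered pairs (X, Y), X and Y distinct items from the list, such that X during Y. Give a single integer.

4

Checking all 110 ordered pairs for relation 'during'; matching pairs in alphabetical order:
(job45, job46): job45 during job46 ✓
(job45, job49): job45 during job49 ✓
(job49, job46): job49 during job46 ✓
(job50, job48): job50 during job48 ✓
Count: 4.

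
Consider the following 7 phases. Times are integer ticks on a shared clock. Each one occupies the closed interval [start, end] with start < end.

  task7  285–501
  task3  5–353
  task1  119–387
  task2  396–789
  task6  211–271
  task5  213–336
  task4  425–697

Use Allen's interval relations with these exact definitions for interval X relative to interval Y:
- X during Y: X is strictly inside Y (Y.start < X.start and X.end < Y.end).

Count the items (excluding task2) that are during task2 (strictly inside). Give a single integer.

Target task2 = [396, 789].
task1 [119, 387] → before → no.
task3 [5, 353] → before → no.
task4 [425, 697] → during → counts.
task5 [213, 336] → before → no.
task6 [211, 271] → before → no.
task7 [285, 501] → overlaps → no.
Total: 1.

1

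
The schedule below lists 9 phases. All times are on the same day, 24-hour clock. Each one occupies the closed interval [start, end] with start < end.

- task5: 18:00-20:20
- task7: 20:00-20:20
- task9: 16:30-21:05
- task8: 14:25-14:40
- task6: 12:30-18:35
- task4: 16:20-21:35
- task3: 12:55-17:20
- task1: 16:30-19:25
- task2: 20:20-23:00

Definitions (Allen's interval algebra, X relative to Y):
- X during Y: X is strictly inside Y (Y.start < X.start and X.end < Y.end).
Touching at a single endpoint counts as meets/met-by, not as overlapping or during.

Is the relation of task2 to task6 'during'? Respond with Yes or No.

No

task2 = [20:20, 23:00], task6 = [12:30, 18:35].
Actual relation of task2 to task6: after.
Asked whether 'during' holds → No.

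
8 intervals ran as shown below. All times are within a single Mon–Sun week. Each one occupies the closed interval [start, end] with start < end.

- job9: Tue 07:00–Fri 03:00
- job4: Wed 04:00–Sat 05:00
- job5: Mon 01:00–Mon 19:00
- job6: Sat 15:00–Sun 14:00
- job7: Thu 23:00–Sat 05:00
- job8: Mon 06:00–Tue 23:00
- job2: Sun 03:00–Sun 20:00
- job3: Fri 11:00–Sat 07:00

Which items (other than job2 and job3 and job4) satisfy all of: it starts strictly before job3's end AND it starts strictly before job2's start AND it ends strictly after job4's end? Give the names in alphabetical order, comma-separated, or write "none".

none

Conditions: its start is strictly before job3's end (X.start < Sat 07:00) AND its start is strictly before job2's start (X.start < Sun 03:00) AND its end is strictly after job4's end (X.end > Sat 05:00).
job5: start Mon 01:00 < Sat 07:00? ✓; start Mon 01:00 < Sun 03:00? ✓; end Mon 19:00 > Sat 05:00? ✗ → no.
job6: start Sat 15:00 < Sat 07:00? ✗; start Sat 15:00 < Sun 03:00? ✓; end Sun 14:00 > Sat 05:00? ✓ → no.
job7: start Thu 23:00 < Sat 07:00? ✓; start Thu 23:00 < Sun 03:00? ✓; end Sat 05:00 > Sat 05:00? ✗ → no.
job8: start Mon 06:00 < Sat 07:00? ✓; start Mon 06:00 < Sun 03:00? ✓; end Tue 23:00 > Sat 05:00? ✗ → no.
job9: start Tue 07:00 < Sat 07:00? ✓; start Tue 07:00 < Sun 03:00? ✓; end Fri 03:00 > Sat 05:00? ✗ → no.
Result: none.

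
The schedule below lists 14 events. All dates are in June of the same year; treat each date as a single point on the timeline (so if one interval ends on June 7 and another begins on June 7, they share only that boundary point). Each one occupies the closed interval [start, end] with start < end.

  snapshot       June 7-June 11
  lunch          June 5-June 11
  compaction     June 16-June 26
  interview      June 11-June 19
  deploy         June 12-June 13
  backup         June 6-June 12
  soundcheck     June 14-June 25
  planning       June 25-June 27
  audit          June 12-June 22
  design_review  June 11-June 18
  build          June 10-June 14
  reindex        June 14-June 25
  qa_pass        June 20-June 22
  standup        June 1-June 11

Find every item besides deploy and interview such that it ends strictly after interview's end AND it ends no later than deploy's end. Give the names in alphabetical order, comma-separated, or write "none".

none

Conditions: its end is strictly after interview's end (X.end > June 19) AND its end is no later than deploy's end (X.end <= June 13).
audit: end June 22 > June 19? ✓; end June 22 <= June 13? ✗ → no.
backup: end June 12 > June 19? ✗; end June 12 <= June 13? ✓ → no.
build: end June 14 > June 19? ✗; end June 14 <= June 13? ✗ → no.
compaction: end June 26 > June 19? ✓; end June 26 <= June 13? ✗ → no.
design_review: end June 18 > June 19? ✗; end June 18 <= June 13? ✗ → no.
lunch: end June 11 > June 19? ✗; end June 11 <= June 13? ✓ → no.
planning: end June 27 > June 19? ✓; end June 27 <= June 13? ✗ → no.
qa_pass: end June 22 > June 19? ✓; end June 22 <= June 13? ✗ → no.
reindex: end June 25 > June 19? ✓; end June 25 <= June 13? ✗ → no.
snapshot: end June 11 > June 19? ✗; end June 11 <= June 13? ✓ → no.
soundcheck: end June 25 > June 19? ✓; end June 25 <= June 13? ✗ → no.
standup: end June 11 > June 19? ✗; end June 11 <= June 13? ✓ → no.
Result: none.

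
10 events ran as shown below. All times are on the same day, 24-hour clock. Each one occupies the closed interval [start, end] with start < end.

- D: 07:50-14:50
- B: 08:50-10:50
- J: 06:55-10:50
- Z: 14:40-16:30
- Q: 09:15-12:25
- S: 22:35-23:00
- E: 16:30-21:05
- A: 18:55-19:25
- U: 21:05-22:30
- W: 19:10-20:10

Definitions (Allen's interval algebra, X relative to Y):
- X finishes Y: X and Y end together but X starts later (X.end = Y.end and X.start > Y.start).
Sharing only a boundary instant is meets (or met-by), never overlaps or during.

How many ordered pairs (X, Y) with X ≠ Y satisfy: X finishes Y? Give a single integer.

1

Checking all 90 ordered pairs for relation 'finishes'; matching pairs in alphabetical order:
(B, J): B finishes J ✓
Count: 1.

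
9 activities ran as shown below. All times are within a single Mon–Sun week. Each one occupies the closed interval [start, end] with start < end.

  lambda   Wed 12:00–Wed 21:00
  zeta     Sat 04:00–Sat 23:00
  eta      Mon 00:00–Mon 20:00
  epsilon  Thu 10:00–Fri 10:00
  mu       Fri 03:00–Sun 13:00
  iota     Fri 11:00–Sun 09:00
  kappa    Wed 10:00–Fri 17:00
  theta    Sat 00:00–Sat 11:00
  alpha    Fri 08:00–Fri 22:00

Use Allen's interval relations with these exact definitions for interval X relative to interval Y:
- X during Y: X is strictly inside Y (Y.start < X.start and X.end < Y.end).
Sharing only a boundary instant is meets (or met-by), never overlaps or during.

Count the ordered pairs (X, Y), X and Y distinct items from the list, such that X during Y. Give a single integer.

8

Checking all 72 ordered pairs for relation 'during'; matching pairs in alphabetical order:
(alpha, mu): alpha during mu ✓
(epsilon, kappa): epsilon during kappa ✓
(iota, mu): iota during mu ✓
(lambda, kappa): lambda during kappa ✓
(theta, iota): theta during iota ✓
(theta, mu): theta during mu ✓
(zeta, iota): zeta during iota ✓
(zeta, mu): zeta during mu ✓
Count: 8.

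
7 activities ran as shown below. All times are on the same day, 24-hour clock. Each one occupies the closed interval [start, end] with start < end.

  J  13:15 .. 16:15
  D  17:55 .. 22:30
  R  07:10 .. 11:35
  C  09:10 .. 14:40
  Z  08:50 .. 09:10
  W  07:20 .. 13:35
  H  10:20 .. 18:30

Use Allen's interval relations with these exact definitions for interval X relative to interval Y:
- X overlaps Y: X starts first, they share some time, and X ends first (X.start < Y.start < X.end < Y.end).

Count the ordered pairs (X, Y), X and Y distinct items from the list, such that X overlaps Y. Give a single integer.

9

Checking all 42 ordered pairs for relation 'overlaps'; matching pairs in alphabetical order:
(C, H): C overlaps H ✓
(C, J): C overlaps J ✓
(H, D): H overlaps D ✓
(R, C): R overlaps C ✓
(R, H): R overlaps H ✓
(R, W): R overlaps W ✓
(W, C): W overlaps C ✓
(W, H): W overlaps H ✓
(W, J): W overlaps J ✓
Count: 9.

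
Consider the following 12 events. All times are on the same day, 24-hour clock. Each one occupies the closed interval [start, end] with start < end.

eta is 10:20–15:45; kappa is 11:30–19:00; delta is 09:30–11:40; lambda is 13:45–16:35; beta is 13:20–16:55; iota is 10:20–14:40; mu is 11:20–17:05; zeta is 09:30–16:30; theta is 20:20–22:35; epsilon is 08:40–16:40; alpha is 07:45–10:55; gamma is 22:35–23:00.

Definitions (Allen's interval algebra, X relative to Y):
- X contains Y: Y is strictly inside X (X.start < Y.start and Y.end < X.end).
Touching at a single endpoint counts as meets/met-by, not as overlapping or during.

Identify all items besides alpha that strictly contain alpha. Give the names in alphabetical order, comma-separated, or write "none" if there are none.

Target alpha = [07:45, 10:55].
beta [13:20, 16:55] → after → no.
delta [09:30, 11:40] → overlapped-by → no.
epsilon [08:40, 16:40] → overlapped-by → no.
eta [10:20, 15:45] → overlapped-by → no.
gamma [22:35, 23:00] → after → no.
iota [10:20, 14:40] → overlapped-by → no.
kappa [11:30, 19:00] → after → no.
lambda [13:45, 16:35] → after → no.
mu [11:20, 17:05] → after → no.
theta [20:20, 22:35] → after → no.
zeta [09:30, 16:30] → overlapped-by → no.
Result: none.

none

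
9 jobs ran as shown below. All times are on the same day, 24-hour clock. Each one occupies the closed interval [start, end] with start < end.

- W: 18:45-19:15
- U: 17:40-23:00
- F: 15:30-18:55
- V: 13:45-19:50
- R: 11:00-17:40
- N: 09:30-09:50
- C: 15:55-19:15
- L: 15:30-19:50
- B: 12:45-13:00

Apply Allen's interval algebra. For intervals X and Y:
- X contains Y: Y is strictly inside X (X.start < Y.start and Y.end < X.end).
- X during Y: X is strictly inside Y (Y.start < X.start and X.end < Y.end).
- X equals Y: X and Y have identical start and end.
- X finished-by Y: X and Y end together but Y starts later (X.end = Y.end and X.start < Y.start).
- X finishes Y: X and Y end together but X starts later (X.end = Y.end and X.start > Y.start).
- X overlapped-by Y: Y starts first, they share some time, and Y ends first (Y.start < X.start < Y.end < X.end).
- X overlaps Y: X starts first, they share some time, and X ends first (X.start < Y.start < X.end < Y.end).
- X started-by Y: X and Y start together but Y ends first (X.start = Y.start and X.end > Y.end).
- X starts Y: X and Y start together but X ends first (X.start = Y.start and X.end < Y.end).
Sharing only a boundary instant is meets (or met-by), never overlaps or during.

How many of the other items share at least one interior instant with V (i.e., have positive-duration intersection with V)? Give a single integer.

Target V = [13:45, 19:50].
B [12:45, 13:00] → before → no.
C [15:55, 19:15] → during → counts.
F [15:30, 18:55] → during → counts.
L [15:30, 19:50] → finishes → counts.
N [09:30, 09:50] → before → no.
R [11:00, 17:40] → overlaps → counts.
U [17:40, 23:00] → overlapped-by → counts.
W [18:45, 19:15] → during → counts.
Total: 6.

6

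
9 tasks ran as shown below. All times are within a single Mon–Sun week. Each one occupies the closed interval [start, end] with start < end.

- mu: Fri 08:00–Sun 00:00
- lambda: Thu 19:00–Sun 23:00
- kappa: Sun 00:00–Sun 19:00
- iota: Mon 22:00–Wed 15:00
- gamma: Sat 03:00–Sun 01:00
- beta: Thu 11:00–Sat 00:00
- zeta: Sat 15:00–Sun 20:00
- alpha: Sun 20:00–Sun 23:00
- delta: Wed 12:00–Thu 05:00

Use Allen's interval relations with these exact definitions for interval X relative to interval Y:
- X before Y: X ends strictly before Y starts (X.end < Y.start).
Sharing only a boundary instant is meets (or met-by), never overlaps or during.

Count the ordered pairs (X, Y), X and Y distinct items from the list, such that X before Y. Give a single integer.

Checking all 72 ordered pairs for relation 'before'; matching pairs in alphabetical order:
(beta, alpha): beta before alpha ✓
(beta, gamma): beta before gamma ✓
(beta, kappa): beta before kappa ✓
(beta, zeta): beta before zeta ✓
(delta, alpha): delta before alpha ✓
(delta, beta): delta before beta ✓
(delta, gamma): delta before gamma ✓
(delta, kappa): delta before kappa ✓
(delta, lambda): delta before lambda ✓
(delta, mu): delta before mu ✓
(delta, zeta): delta before zeta ✓
(gamma, alpha): gamma before alpha ✓
(iota, alpha): iota before alpha ✓
(iota, beta): iota before beta ✓
(iota, gamma): iota before gamma ✓
(iota, kappa): iota before kappa ✓
(iota, lambda): iota before lambda ✓
(iota, mu): iota before mu ✓
(iota, zeta): iota before zeta ✓
(kappa, alpha): kappa before alpha ✓
(mu, alpha): mu before alpha ✓
Count: 21.

21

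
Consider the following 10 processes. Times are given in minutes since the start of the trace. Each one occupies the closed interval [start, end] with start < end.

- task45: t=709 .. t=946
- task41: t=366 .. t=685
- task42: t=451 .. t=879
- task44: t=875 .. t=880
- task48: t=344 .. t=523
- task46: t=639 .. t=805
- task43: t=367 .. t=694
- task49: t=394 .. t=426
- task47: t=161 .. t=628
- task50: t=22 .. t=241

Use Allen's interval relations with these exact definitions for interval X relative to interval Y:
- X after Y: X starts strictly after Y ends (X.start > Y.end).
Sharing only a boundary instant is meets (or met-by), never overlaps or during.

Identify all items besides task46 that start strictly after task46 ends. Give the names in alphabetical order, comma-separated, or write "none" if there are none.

Target task46 = [t=639, t=805].
task41 [t=366, t=685] → overlaps → no.
task42 [t=451, t=879] → contains → no.
task43 [t=367, t=694] → overlaps → no.
task44 [t=875, t=880] → after → yes.
task45 [t=709, t=946] → overlapped-by → no.
task47 [t=161, t=628] → before → no.
task48 [t=344, t=523] → before → no.
task49 [t=394, t=426] → before → no.
task50 [t=22, t=241] → before → no.
Result: task44.

task44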